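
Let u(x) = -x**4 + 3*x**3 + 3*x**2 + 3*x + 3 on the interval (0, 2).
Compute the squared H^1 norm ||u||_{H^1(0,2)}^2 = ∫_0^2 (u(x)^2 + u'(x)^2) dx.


||u||_{H^1}^2 = 268984/315

The H^1 norm (squared) on an interval (0, L) is
  ||u||_{H^1}^2 = ∫_0^L u(x)^2 dx + ∫_0^L u'(x)^2 dx.
Compute u'(x) = -4*x**3 + 9*x**2 + 6*x + 3.
Then u(x)^2 = x**8 - 6*x**7 + 3*x**6 + 12*x**5 + 21*x**4 + 36*x**3 + 27*x**2 + 18*x + 9 and u'(x)^2 = 16*x**6 - 72*x**5 + 33*x**4 + 84*x**3 + 90*x**2 + 36*x + 9.
Integrate each monomial from 0 to 2 using ∫_0^2 c·x^n dx = c·2^(n+1)/(n+1):
  ∫_0^2 u(x)^2 dx = ∫_0^2 (x^8 - 6*x^7 + 3*x^6 + 12*x^5 + 21*x^4 + 36*x^3 + 27*x^2 + 18*x + 9) dx. Term by term:
    ∫_0^2 x^8 dx = 512/9;  ∫_0^2 -6*x^7 dx = -192;  ∫_0^2 3*x^6 dx = 384/7;
    ∫_0^2 12*x^5 dx = 128;  ∫_0^2 21*x^4 dx = 672/5;  ∫_0^2 36*x^3 dx = 144;
    ∫_0^2 27*x^2 dx = 72;  ∫_0^2 18*x dx = 36;  ∫_0^2 9 dx = 18.
  Sum: 512/9 − 192 + 384/7 + 128 + 672/5 + 144 + 72 + 36 + 18 = 142426/315.
  ∫_0^2 u'(x)^2 dx = ∫_0^2 (16*x^6 - 72*x^5 + 33*x^4 + 84*x^3 + 90*x^2 + 36*x + 9) dx. Term by term:
    ∫_0^2 16*x^6 dx = 2048/7;  ∫_0^2 -72*x^5 dx = -768;  ∫_0^2 33*x^4 dx = 1056/5;
    ∫_0^2 84*x^3 dx = 336;  ∫_0^2 90*x^2 dx = 240;  ∫_0^2 36*x dx = 72;
    ∫_0^2 9 dx = 18.
  Sum: 2048/7 − 768 + 1056/5 + 336 + 240 + 72 + 18 = 14062/35.
Adding: ||u||_{H^1}^2 = 142426/315 + 14062/35 = 268984/315.


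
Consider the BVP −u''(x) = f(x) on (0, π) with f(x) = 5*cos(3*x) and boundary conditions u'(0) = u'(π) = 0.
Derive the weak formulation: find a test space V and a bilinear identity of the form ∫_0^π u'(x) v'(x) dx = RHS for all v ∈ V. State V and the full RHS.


V = H^1(0, π) (no boundary constraint on v; u is determined up to an additive constant); weak form: ∫_0^π u'v' dx = ∫_0^π (5*cos(3*x)) v dx for all v ∈ V.

Multiply both sides by a test function v and integrate from 0 to π:
  ∫_0^π −u''(x) v(x) dx = ∫_0^π f(x) v(x) dx.
Integrate the LHS by parts once:
  ∫_0^π −u'' v dx = −[u'(x) v(x)]_0^π + ∫_0^π u'(x) v'(x) dx.
Thus ∫_0^π u'(x) v'(x) dx = ∫_0^π f(x) v(x) dx + [u'(x) v(x)]_0^π.
Choose V so that boundary terms are either known or forced to vanish.
u has homogeneous Neumann: u'(0) = u'(π) = 0. So [u' v]_0^π = 0·v(π) − 0·v(0) = 0 for any v; take V = H^1(0, π).
Weak formulation: find u (satisfying any essential BC) such that ∫_0^π u'(x) v'(x) dx = ∫_0^π f v dx for all v ∈ V (homogeneous Neumann, so boundary terms vanish).
Substituting f(x) = 5*cos(3*x), the right-hand side is ∫_0^π (5*cos(3*x)) v dx.
Compatibility check (pure Neumann): taking v ≡ 1 ∈ V gives 0 = ∫_0^π f dx + (0) − (0), i.e. ∫_0^π f dx must equal u'(0) − u'(π) = 0. Indeed ∫_0^π (5*cos(3*x)) dx = 0, so the data are compatible. The solution is then unique only up to an additive constant (fix it e.g. by requiring ∫_0^π u dx = 0).


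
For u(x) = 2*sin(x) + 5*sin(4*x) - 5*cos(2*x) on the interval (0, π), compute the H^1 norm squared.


||u||_{H^1(0,π)}^2 = 200/3 + 279*π

u'(x) = 10*sin(2*x) + 2*cos(x) + 20*cos(4*x).
Expand u² and (u')² and integrate term by term on (0, π), using: for integers n ≥ 1, ∫_0^π sin²(nx) dx = ∫_0^π cos²(nx) dx = π/2; for n ≠ n', ∫_0^π sin(nx)sin(n'x) dx = ∫_0^π cos(nx)cos(n'x) dx = 0; and by product-to-sum, ∫_0^π sin(nx)cos(n'x) dx = ½∫_0^π [sin((n+n')x) + sin((n−n')x)] dx, which is 0 when n+n' is even and 2n/(n²−n'²) when n+n' is odd (it need not vanish on (0, π)).
  u² squared terms: (-5)²·∫cos(2x)² dx = 25·π/2 = 25*π/2;  (2)²·∫sin(x)² dx = 4·π/2 = 2*π;  (5)²·∫sin(4x)² dx = 25·π/2 = 25*π/2.
  u² cross terms: 2·(-5)·(2)·∫cos(2x)·sin(x) dx = -20·(-2/3) = 40/3;  2·(-5)·(5)·∫cos(2x)·sin(4x) dx = -50·(0) = 0;  2·(2)·(5)·∫sin(x)·sin(4x) dx = 20·(0) = 0.
  So ∫_0^π u² dx = 25*π/2 + 2*π + 25*π/2 + 40/3 + 0 + 0 = 40/3 + 27*π.
  (u')² squared terms: (2)²·∫cos(x)² dx = 4·π/2 = 2*π;  (10)²·∫sin(2x)² dx = 100·π/2 = 50*π;  (20)²·∫cos(4x)² dx = 400·π/2 = 200*π.
  (u')² cross terms: 2·(2)·(10)·∫cos(x)·sin(2x) dx = 40·(4/3) = 160/3;  2·(2)·(20)·∫cos(x)·cos(4x) dx = 80·(0) = 0;  2·(10)·(20)·∫sin(2x)·cos(4x) dx = 400·(0) = 0.
  So ∫_0^π (u')² dx = 2*π + 50*π + 200*π + 160/3 + 0 + 0 = 160/3 + 252*π.
||u||_{H^1}^2 = (40/3 + 27*π) + (160/3 + 252*π) = 200/3 + 279*π.


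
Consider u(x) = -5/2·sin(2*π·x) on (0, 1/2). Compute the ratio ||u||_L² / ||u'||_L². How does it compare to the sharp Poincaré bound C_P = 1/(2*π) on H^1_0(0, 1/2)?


||u||_L² / ||u'||_L² = 1/(2*π) = C_P.

u(x) = -5/2·sin(2*π·x), so u'(x) = -5*π*cos(2*π*x).
Writing u(x) = A·sin(kπx/L) with A = -5/2 and k = 1, use ∫_0^L sin²(kπx/L) dx = L/2 and ∫_0^L cos²(kπx/L) dx = L/2.
u² = 25/4·sin²(2*π·x) and (u')² = 25*π^2·cos²(2*π·x), and each of sin², cos² integrates to L/2 = 1/4 over (0, 1/2).
∫_0^1/2 u² dx = 25/16, so ||u||_L² = 5/4.
∫_0^1/2 (u')² dx = 25*π^2/4, so ||u'||_L² = 5*π/2.
Ratio ||u||_L² / ||u'||_L² = 1/(2*π).
Sharp Poincaré constant on H^1_0(0, 1/2) is C_P = L/π = 1/(2*π), achieved by sin(2*π·x).
This is the k = 1 eigenfunction (up to amplitude), so the ratio equals the sharp Poincaré constant exactly.


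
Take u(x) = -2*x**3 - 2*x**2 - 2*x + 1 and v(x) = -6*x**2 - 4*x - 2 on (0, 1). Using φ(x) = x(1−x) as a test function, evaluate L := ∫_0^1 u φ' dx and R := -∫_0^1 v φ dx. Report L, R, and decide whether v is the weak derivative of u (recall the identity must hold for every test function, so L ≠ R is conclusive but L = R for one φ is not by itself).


LHS = 29/30, RHS = 29/30. Yes, v = u' weakly.

u(x) = -2*x**3 - 2*x**2 - 2*x + 1, classical derivative u'(x) = -6*x**2 - 4*x - 2.
φ(x) = x(1−x), so φ'(x) = 1 - 2*x.
Note φ(0) = φ(1) = 0, so the boundary term u·φ vanishes.
LHS = ∫_0^1 u(x) φ'(x) dx = ∫_0^1 (4*x^4 + 2*x^3 + 2*x^2 - 4*x + 1) dx. Term by term:
  ∫_0^1 4*x^4 dx = 4/5;  ∫_0^1 2*x^3 dx = 1/2;  ∫_0^1 2*x^2 dx = 2/3;
  ∫_0^1 -4*x dx = -2;  ∫_0^1 1 dx = 1.
Sum: 4/5 + 1/2 + 2/3 − 2 + 1 = 29/30.
So LHS = 29/30.
∫_0^1 v(x) φ(x) dx = ∫_0^1 (6*x^4 - 2*x^3 - 2*x^2 - 2*x) dx. Term by term:
  ∫_0^1 6*x^4 dx = 6/5;  ∫_0^1 -2*x^3 dx = -1/2;  ∫_0^1 -2*x^2 dx = -2/3;
  ∫_0^1 -2*x dx = -1.
Sum: 6/5 − 1/2 − 2/3 − 1 = -29/30.
So RHS = -∫_0^1 v(x) φ(x) dx = 29/30.
LHS = RHS, so the identity holds for this test φ.
Moreover u is smooth here and v(x) = u'(x) = -6*x**2 - 4*x - 2 pointwise, so the identity holds for every test function. Hence v is the weak derivative of u.


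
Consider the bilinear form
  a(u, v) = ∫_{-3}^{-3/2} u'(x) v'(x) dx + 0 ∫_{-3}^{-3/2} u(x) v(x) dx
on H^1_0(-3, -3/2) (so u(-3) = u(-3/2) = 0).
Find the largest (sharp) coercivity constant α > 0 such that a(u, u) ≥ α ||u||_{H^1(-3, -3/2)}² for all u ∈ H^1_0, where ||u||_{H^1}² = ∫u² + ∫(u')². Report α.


α = 4*π^2/(9 + 4*π^2)

Coercivity of a(·,·) on H^1_0(-3, -3/2) means a(u, u) ≥ α ||u||_{H^1}² for every u ∈ H^1_0.
The interval has length L = 3/2, and Poincaré/coercivity depend only on L. Here a(u, u) = ∫(u')² + (0)·∫u².
Here c = 0, so a(u,u) = ∫(u')² alone. The condition a(u,u) ≥ α||u||_{H^1}² reads (1−α)∫(u')² ≥ (α−c)∫u². Any admissible α is ≤ 1 (rapidly oscillating u have ∫u²/∫(u')² → 0), and α = 1 would force 0 ≥ (1−c)∫u², impossible since c < 1; so 1−α > 0. By the sharp Poincaré inequality on H^1_0 of an interval of length L, ∫(u')² ≥ (π/L)²∫u² with equality for the first sine mode sin(π(x−x₀)/L) (x₀ the left endpoint), so the inequality holds for all u iff (1−α)(π/L)² ≥ α − c, i.e. α ≤ ((π/L)² + c)/((π/L)² + 1) = (1 + c(L/π)²)/(1 + (L/π)²). (Direct route, valid since c ≤ 0: Poincaré gives c∫u² ≥ c(L/π)²∫(u')², so a(u,u) ≥ (1 + c(L/π)²)∫(u')², while ||u||_{H^1}² ≤ (1 + (L/π)²)∫(u')²; dividing yields the same α.) With (π/L)² = 4*π^2/9 and c = 0, the largest admissible constant is α = ((π/L)² + c)/((π/L)² + 1).
Simplifying, α = 4*π^2/(9 + 4*π^2).


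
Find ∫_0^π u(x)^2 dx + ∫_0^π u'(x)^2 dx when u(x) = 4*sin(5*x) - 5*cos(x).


||u||_{H^1(0,π)}^2 = 233*π

u'(x) = 5*sin(x) + 20*cos(5*x).
Expand u² and (u')² and integrate term by term on (0, π), using: for integers n ≥ 1, ∫_0^π sin²(nx) dx = ∫_0^π cos²(nx) dx = π/2; for n ≠ n', ∫_0^π sin(nx)sin(n'x) dx = ∫_0^π cos(nx)cos(n'x) dx = 0; and by product-to-sum, ∫_0^π sin(nx)cos(n'x) dx = ½∫_0^π [sin((n+n')x) + sin((n−n')x)] dx, which is 0 when n+n' is even and 2n/(n²−n'²) when n+n' is odd (it need not vanish on (0, π)).
  u² squared terms: (-5)²·∫cos(x)² dx = 25·π/2 = 25*π/2;  (4)²·∫sin(5x)² dx = 16·π/2 = 8*π.
  u² cross terms: 2·(-5)·(4)·∫cos(x)·sin(5x) dx = -40·(0) = 0.
  So ∫_0^π u² dx = 25*π/2 + 8*π + 0 = 41*π/2.
  (u')² squared terms: (5)²·∫sin(x)² dx = 25·π/2 = 25*π/2;  (20)²·∫cos(5x)² dx = 400·π/2 = 200*π.
  (u')² cross terms: 2·(5)·(20)·∫sin(x)·cos(5x) dx = 200·(0) = 0.
  So ∫_0^π (u')² dx = 25*π/2 + 200*π + 0 = 425*π/2.
||u||_{H^1}^2 = (41*π/2) + (425*π/2) = 233*π.


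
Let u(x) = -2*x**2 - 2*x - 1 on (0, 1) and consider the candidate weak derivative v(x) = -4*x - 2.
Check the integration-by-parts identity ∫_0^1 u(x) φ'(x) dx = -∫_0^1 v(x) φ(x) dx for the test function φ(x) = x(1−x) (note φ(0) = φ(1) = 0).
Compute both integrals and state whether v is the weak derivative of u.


LHS = 2/3, RHS = 2/3. Yes, v = u' weakly.

u(x) = -2*x**2 - 2*x - 1, classical derivative u'(x) = -4*x - 2.
φ(x) = x(1−x), so φ'(x) = 1 - 2*x.
Note φ(0) = φ(1) = 0, so the boundary term u·φ vanishes.
LHS = ∫_0^1 u(x) φ'(x) dx = ∫_0^1 (4*x^3 + 2*x^2 - 1) dx. Term by term:
  ∫_0^1 4*x^3 dx = 1;  ∫_0^1 2*x^2 dx = 2/3;  ∫_0^1 -1 dx = -1.
Sum: 1 + 2/3 − 1 = 2/3.
So LHS = 2/3.
∫_0^1 v(x) φ(x) dx = ∫_0^1 (4*x^3 - 2*x^2 - 2*x) dx. Term by term:
  ∫_0^1 4*x^3 dx = 1;  ∫_0^1 -2*x^2 dx = -2/3;  ∫_0^1 -2*x dx = -1.
Sum: 1 − 2/3 − 1 = -2/3.
So RHS = -∫_0^1 v(x) φ(x) dx = 2/3.
LHS = RHS, so the identity holds for this test φ.
Moreover u is smooth here and v(x) = u'(x) = -4*x - 2 pointwise, so the identity holds for every test function. Hence v is the weak derivative of u.


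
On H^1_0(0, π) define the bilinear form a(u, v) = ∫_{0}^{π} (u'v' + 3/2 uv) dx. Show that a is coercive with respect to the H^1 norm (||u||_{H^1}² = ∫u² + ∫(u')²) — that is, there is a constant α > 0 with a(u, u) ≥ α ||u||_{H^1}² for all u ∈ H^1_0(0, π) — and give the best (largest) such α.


α = 1

Coercivity of a(·,·) on H^1_0(0, π) means a(u, u) ≥ α ||u||_{H^1}² for every u ∈ H^1_0.
The interval has length L = π, and Poincaré/coercivity depend only on L. Here a(u, u) = ∫(u')² + (3/2)·∫u².
Here c = 3/2 ≥ 1, so a(u,u) = ∫(u')² + c∫u² ≥ ∫(u')² + ∫u² = ||u||_{H^1}², i.e. α = 1 works. No larger α is possible: a(u,u) ≥ α||u||_{H^1}² means (1−α)∫(u')² ≥ (α−c)∫u², and for the modes u_n = sin(nπ(x−x₀)/L) (x₀ the left endpoint) one has ∫u_n²/∫(u_n')² = (L/(nπ))² → 0, so a(u_n,u_n)/||u_n||_{H^1}² → 1. Hence the optimal constant is α = 1.
Therefore α = 1.


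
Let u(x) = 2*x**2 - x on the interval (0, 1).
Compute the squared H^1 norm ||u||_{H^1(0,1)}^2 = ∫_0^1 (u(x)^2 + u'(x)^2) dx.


||u||_{H^1}^2 = 37/15

The H^1 norm (squared) on an interval (0, L) is
  ||u||_{H^1}^2 = ∫_0^L u(x)^2 dx + ∫_0^L u'(x)^2 dx.
Compute u'(x) = 4*x - 1.
Then u(x)^2 = 4*x**4 - 4*x**3 + x**2 and u'(x)^2 = 16*x**2 - 8*x + 1.
Integrate each monomial from 0 to 1 using ∫_0^1 c·x^n dx = c·1^(n+1)/(n+1):
  ∫_0^1 u(x)^2 dx = ∫_0^1 (4*x^4 - 4*x^3 + x^2) dx. Term by term:
    ∫_0^1 4*x^4 dx = 4/5;  ∫_0^1 -4*x^3 dx = -1;  ∫_0^1 x^2 dx = 1/3.
  Sum: 4/5 − 1 + 1/3 = 2/15.
  ∫_0^1 u'(x)^2 dx = ∫_0^1 (16*x^2 - 8*x + 1) dx. Term by term:
    ∫_0^1 16*x^2 dx = 16/3;  ∫_0^1 -8*x dx = -4;  ∫_0^1 1 dx = 1.
  Sum: 16/3 − 4 + 1 = 7/3.
Adding: ||u||_{H^1}^2 = 2/15 + 7/3 = 37/15.


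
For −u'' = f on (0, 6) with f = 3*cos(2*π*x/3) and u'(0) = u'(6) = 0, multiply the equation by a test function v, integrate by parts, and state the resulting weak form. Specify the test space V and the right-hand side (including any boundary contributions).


V = H^1(0, 6) (no boundary constraint on v; u is determined up to an additive constant); weak form: ∫_0^6 u'v' dx = ∫_0^6 (3*cos(2*π*x/3)) v dx for all v ∈ V.

Multiply both sides by a test function v and integrate from 0 to 6:
  ∫_0^6 −u''(x) v(x) dx = ∫_0^6 f(x) v(x) dx.
Integrate the LHS by parts once:
  ∫_0^6 −u'' v dx = −[u'(x) v(x)]_0^6 + ∫_0^6 u'(x) v'(x) dx.
Thus ∫_0^6 u'(x) v'(x) dx = ∫_0^6 f(x) v(x) dx + [u'(x) v(x)]_0^6.
Choose V so that boundary terms are either known or forced to vanish.
u has homogeneous Neumann: u'(0) = u'(6) = 0. So [u' v]_0^6 = 0·v(6) − 0·v(0) = 0 for any v; take V = H^1(0, 6).
Weak formulation: find u (satisfying any essential BC) such that ∫_0^6 u'(x) v'(x) dx = ∫_0^6 f v dx for all v ∈ V (homogeneous Neumann, so boundary terms vanish).
Substituting f(x) = 3*cos(2*π*x/3), the right-hand side is ∫_0^6 (3*cos(2*π*x/3)) v dx.
Compatibility check (pure Neumann): taking v ≡ 1 ∈ V gives 0 = ∫_0^6 f dx + (0) − (0), i.e. ∫_0^6 f dx must equal u'(0) − u'(6) = 0. Indeed ∫_0^6 (3*cos(2*π*x/3)) dx = 0, so the data are compatible. The solution is then unique only up to an additive constant (fix it e.g. by requiring ∫_0^6 u dx = 0).


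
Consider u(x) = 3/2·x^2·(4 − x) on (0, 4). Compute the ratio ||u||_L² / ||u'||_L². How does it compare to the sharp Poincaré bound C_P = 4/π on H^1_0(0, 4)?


||u||_L² / ||u'||_L² = 2*sqrt(14)/7 < C_P = 4/π.

u(x) = 3/2·x^2·(4 − x), so u'(x) = 3*x*(8 - 3*x)/2.
u(x) = 3/2·x^2·(4 − x) vanishes at x = 0 and x = 4, so u ∈ H^1_0(0, 4). Differentiate via the product rule and integrate the resulting polynomials term by term.
  ∫_0^4 u² dx = ∫_0^4 (9*x^6/4 - 18*x^5 + 36*x^4) dx. Term by term:
    ∫_0^4 9*x^6/4 dx = 36864/7;  ∫_0^4 -18*x^5 dx = -12288;  ∫_0^4 36*x^4 dx = 36864/5.
  Sum: 36864/7 − 12288 + 36864/5 = 12288/35.
  ∫_0^4 (u')² dx = ∫_0^4 (81*x^4/4 - 108*x^3 + 144*x^2) dx. Term by term:
    ∫_0^4 81*x^4/4 dx = 20736/5;  ∫_0^4 -108*x^3 dx = -6912;  ∫_0^4 144*x^2 dx = 3072.
  Sum: 20736/5 − 6912 + 3072 = 1536/5.
∫_0^4 u² dx = 12288/35, so ||u||_L² = 64*sqrt(105)/35.
∫_0^4 (u')² dx = 1536/5, so ||u'||_L² = 16*sqrt(30)/5.
Ratio ||u||_L² / ||u'||_L² = 2*sqrt(14)/7.
Sharp Poincaré constant on H^1_0(0, 4) is C_P = L/π = 4/π, achieved by sin(π/4·x).
A polynomial bump cannot attain the sharp Poincaré constant (only the first sine eigenfunction does), so the ratio is strictly less than C_P, consistent with ||u||_L² ≤ C_P ||u'||_L².


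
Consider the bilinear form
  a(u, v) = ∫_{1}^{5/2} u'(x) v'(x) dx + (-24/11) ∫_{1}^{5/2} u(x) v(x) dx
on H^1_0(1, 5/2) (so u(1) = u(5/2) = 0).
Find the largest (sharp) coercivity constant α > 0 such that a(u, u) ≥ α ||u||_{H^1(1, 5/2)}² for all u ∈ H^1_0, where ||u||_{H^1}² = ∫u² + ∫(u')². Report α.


α = 4*(-54 + 11*π^2)/(11*(9 + 4*π^2))

Coercivity of a(·,·) on H^1_0(1, 5/2) means a(u, u) ≥ α ||u||_{H^1}² for every u ∈ H^1_0.
The interval has length L = 3/2, and Poincaré/coercivity depend only on L. Here a(u, u) = ∫(u')² + (-24/11)·∫u².
Here c = -24/11 < 0 with |c| < (π/L)² = 4*π^2/9, so coercivity still holds. The condition a(u,u) ≥ α||u||_{H^1}² reads (1−α)∫(u')² ≥ (α−c)∫u². Any admissible α is ≤ 1 (rapidly oscillating u have ∫u²/∫(u')² → 0), and α = 1 would force 0 ≥ (1−c)∫u², impossible since c < 1; so 1−α > 0. By the sharp Poincaré inequality on H^1_0 of an interval of length L, ∫(u')² ≥ (π/L)²∫u² with equality for the first sine mode sin(π(x−x₀)/L) (x₀ the left endpoint), so the inequality holds for all u iff (1−α)(π/L)² ≥ α − c, i.e. α ≤ ((π/L)² + c)/((π/L)² + 1) = (1 + c(L/π)²)/(1 + (L/π)²). (Direct route, valid since c ≤ 0: Poincaré gives c∫u² ≥ c(L/π)²∫(u')², so a(u,u) ≥ (1 + c(L/π)²)∫(u')², while ||u||_{H^1}² ≤ (1 + (L/π)²)∫(u')²; dividing yields the same α.) With (π/L)² = 4*π^2/9 and c = -24/11, the largest admissible constant is α = ((π/L)² + c)/((π/L)² + 1).
Simplifying, α = 4*(-54 + 11*π^2)/(11*(9 + 4*π^2)).


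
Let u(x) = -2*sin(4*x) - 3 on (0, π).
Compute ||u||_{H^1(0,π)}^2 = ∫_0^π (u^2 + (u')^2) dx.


||u||_{H^1(0,π)}^2 = 43*π

u'(x) = -8*cos(4*x).
Expand u² and (u')² and integrate term by term on (0, π), using: for integers n ≥ 1, ∫_0^π sin²(nx) dx = ∫_0^π cos²(nx) dx = π/2; for n ≠ n', ∫_0^π sin(nx)sin(n'x) dx = ∫_0^π cos(nx)cos(n'x) dx = 0; and by product-to-sum, ∫_0^π sin(nx)cos(n'x) dx = ½∫_0^π [sin((n+n')x) + sin((n−n')x)] dx, which is 0 when n+n' is even and 2n/(n²−n'²) when n+n' is odd (it need not vanish on (0, π)). For the constant mode: ∫_0^π 1 dx = π, ∫_0^π cos(nx) dx = 0, ∫_0^π sin(nx) dx = (1−(−1)^n)/n.
  u² squared terms: (-3)²·∫1 dx = 9·π = 9*π;  (-2)²·∫sin(4x)² dx = 4·π/2 = 2*π.
  u² cross terms: 2·(-3)·(-2)·∫1·sin(4x) dx = 12·(0) = 0.
  So ∫_0^π u² dx = 9*π + 2*π + 0 = 11*π.
  (u')² squared terms: (-8)²·∫cos(4x)² dx = 64·π/2 = 32*π.
  So ∫_0^π (u')² dx = 32*π.
||u||_{H^1}^2 = (11*π) + (32*π) = 43*π.


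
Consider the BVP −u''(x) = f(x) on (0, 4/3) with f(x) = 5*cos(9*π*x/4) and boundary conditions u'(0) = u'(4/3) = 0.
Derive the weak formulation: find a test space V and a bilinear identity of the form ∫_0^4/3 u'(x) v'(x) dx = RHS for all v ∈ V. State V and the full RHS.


V = H^1(0, 4/3) (no boundary constraint on v; u is determined up to an additive constant); weak form: ∫_0^4/3 u'v' dx = ∫_0^4/3 (5*cos(9*π*x/4)) v dx for all v ∈ V.

Multiply both sides by a test function v and integrate from 0 to 4/3:
  ∫_0^4/3 −u''(x) v(x) dx = ∫_0^4/3 f(x) v(x) dx.
Integrate the LHS by parts once:
  ∫_0^4/3 −u'' v dx = −[u'(x) v(x)]_0^4/3 + ∫_0^4/3 u'(x) v'(x) dx.
Thus ∫_0^4/3 u'(x) v'(x) dx = ∫_0^4/3 f(x) v(x) dx + [u'(x) v(x)]_0^4/3.
Choose V so that boundary terms are either known or forced to vanish.
u has homogeneous Neumann: u'(0) = u'(4/3) = 0. So [u' v]_0^4/3 = 0·v(4/3) − 0·v(0) = 0 for any v; take V = H^1(0, 4/3).
Weak formulation: find u (satisfying any essential BC) such that ∫_0^4/3 u'(x) v'(x) dx = ∫_0^4/3 f v dx for all v ∈ V (homogeneous Neumann, so boundary terms vanish).
Substituting f(x) = 5*cos(9*π*x/4), the right-hand side is ∫_0^4/3 (5*cos(9*π*x/4)) v dx.
Compatibility check (pure Neumann): taking v ≡ 1 ∈ V gives 0 = ∫_0^4/3 f dx + (0) − (0), i.e. ∫_0^4/3 f dx must equal u'(0) − u'(4/3) = 0. Indeed ∫_0^4/3 (5*cos(9*π*x/4)) dx = 0, so the data are compatible. The solution is then unique only up to an additive constant (fix it e.g. by requiring ∫_0^4/3 u dx = 0).


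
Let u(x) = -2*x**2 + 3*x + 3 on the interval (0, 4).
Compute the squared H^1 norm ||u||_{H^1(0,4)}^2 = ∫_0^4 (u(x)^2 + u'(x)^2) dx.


||u||_{H^1}^2 = 5288/15

The H^1 norm (squared) on an interval (0, L) is
  ||u||_{H^1}^2 = ∫_0^L u(x)^2 dx + ∫_0^L u'(x)^2 dx.
Compute u'(x) = 3 - 4*x.
Then u(x)^2 = 4*x**4 - 12*x**3 - 3*x**2 + 18*x + 9 and u'(x)^2 = 16*x**2 - 24*x + 9.
Integrate each monomial from 0 to 4 using ∫_0^4 c·x^n dx = c·4^(n+1)/(n+1):
  ∫_0^4 u(x)^2 dx = ∫_0^4 (4*x^4 - 12*x^3 - 3*x^2 + 18*x + 9) dx. Term by term:
    ∫_0^4 4*x^4 dx = 4096/5;  ∫_0^4 -12*x^3 dx = -768;  ∫_0^4 -3*x^2 dx = -64;
    ∫_0^4 18*x dx = 144;  ∫_0^4 9 dx = 36.
  Sum: 4096/5 − 768 − 64 + 144 + 36 = 836/5.
  ∫_0^4 u'(x)^2 dx = ∫_0^4 (16*x^2 - 24*x + 9) dx. Term by term:
    ∫_0^4 16*x^2 dx = 1024/3;  ∫_0^4 -24*x dx = -192;  ∫_0^4 9 dx = 36.
  Sum: 1024/3 − 192 + 36 = 556/3.
Adding: ||u||_{H^1}^2 = 836/5 + 556/3 = 5288/15.


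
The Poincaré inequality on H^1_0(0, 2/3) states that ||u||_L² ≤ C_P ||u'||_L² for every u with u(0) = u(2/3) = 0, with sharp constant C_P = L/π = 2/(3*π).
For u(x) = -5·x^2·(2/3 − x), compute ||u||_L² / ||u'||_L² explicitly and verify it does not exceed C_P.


||u||_L² / ||u'||_L² = sqrt(14)/21 < C_P = 2/(3*π).

u(x) = -5·x^2·(2/3 − x), so u'(x) = 5*x*(9*x - 4)/3.
u(x) = -5·x^2·(2/3 − x) vanishes at x = 0 and x = 2/3, so u ∈ H^1_0(0, 2/3). Differentiate via the product rule and integrate the resulting polynomials term by term.
  ∫_0^2/3 u² dx = ∫_0^2/3 (25*x^6 - 100*x^5/3 + 100*x^4/9) dx. Term by term:
    ∫_0^2/3 25*x^6 dx = 3200/15309;  ∫_0^2/3 -100*x^5/3 dx = -3200/6561;  ∫_0^2/3 100*x^4/9 dx = 640/2187.
  Sum: 3200/15309 − 3200/6561 + 640/2187 = 640/45927.
  ∫_0^2/3 (u')² dx = ∫_0^2/3 (225*x^4 - 200*x^3 + 400*x^2/9) dx. Term by term:
    ∫_0^2/3 225*x^4 dx = 160/27;  ∫_0^2/3 -200*x^3 dx = -800/81;  ∫_0^2/3 400*x^2/9 dx = 3200/729.
  Sum: 160/27 − 800/81 + 3200/729 = 320/729.
∫_0^2/3 u² dx = 640/45927, so ||u||_L² = 8*sqrt(70)/567.
∫_0^2/3 (u')² dx = 320/729, so ||u'||_L² = 8*sqrt(5)/27.
Ratio ||u||_L² / ||u'||_L² = sqrt(14)/21.
Sharp Poincaré constant on H^1_0(0, 2/3) is C_P = L/π = 2/(3*π), achieved by sin(3*π/2·x).
A polynomial bump cannot attain the sharp Poincaré constant (only the first sine eigenfunction does), so the ratio is strictly less than C_P, consistent with ||u||_L² ≤ C_P ||u'||_L².


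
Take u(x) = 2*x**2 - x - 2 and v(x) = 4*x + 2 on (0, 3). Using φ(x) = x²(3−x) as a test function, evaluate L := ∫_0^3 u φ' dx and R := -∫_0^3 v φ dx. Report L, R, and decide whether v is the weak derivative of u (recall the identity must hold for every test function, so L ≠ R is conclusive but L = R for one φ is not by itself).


LHS = -837/20, RHS = -621/10. No, v is not the weak derivative of u.

u(x) = 2*x**2 - x - 2, classical derivative u'(x) = 4*x - 1.
φ(x) = x²(3−x), so φ'(x) = 3*x*(2 - x).
Note φ(0) = φ(3) = 0, so the boundary term u·φ vanishes.
LHS = ∫_0^3 u(x) φ'(x) dx = ∫_0^3 (-6*x^4 + 15*x^3 - 12*x) dx. Term by term:
  ∫_0^3 -6*x^4 dx = -1458/5;  ∫_0^3 15*x^3 dx = 1215/4;  ∫_0^3 -12*x dx = -54.
Sum: -1458/5 + 1215/4 − 54 = -837/20.
So LHS = -837/20.
∫_0^3 v(x) φ(x) dx = ∫_0^3 (-4*x^4 + 10*x^3 + 6*x^2) dx. Term by term:
  ∫_0^3 -4*x^4 dx = -972/5;  ∫_0^3 10*x^3 dx = 405/2;  ∫_0^3 6*x^2 dx = 54.
Sum: -972/5 + 405/2 + 54 = 621/10.
So RHS = -∫_0^3 v(x) φ(x) dx = -621/10.
LHS − RHS = 81/4 ≠ 0, so the identity fails.
(For a valid weak derivative the identity must hold for EVERY test function, in particular this one. The failure shows v is NOT the weak derivative of u.)
Correct weak derivative would be u'(x) = 4*x - 1.


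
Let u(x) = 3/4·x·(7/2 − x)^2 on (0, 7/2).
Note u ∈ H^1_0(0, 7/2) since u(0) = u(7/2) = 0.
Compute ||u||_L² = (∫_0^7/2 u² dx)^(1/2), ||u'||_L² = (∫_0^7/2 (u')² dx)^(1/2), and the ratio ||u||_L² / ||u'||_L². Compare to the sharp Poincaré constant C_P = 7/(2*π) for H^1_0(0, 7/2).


||u||_L² / ||u'||_L² = sqrt(14)/4 < C_P = 7/(2*π).

u(x) = 3/4·x·(7/2 − x)^2, so u'(x) = 9*x^2/4 - 21*x/2 + 147/16.
u(x) = 3/4·x·(7/2 − x)^2 vanishes at x = 0 and x = 7/2, so u ∈ H^1_0(0, 7/2). Differentiate via the product rule and integrate the resulting polynomials term by term.
  ∫_0^7/2 u² dx = ∫_0^7/2 (9*x^6/16 - 63*x^5/8 + 1323*x^4/32 - 3087*x^3/32 + 21609*x^2/256) dx. Term by term:
    ∫_0^7/2 9*x^6/16 dx = 1058841/2048;  ∫_0^7/2 -63*x^5/8 dx = -2470629/1024;  ∫_0^7/2 1323*x^4/32 dx = 22235661/5120;
    ∫_0^7/2 -3087*x^3/32 dx = -7411887/2048;  ∫_0^7/2 21609*x^2/256 dx = 2470629/2048.
  Sum: 1058841/2048 − 2470629/1024 + 22235661/5120 − 7411887/2048 + 2470629/2048 = 352947/10240.
  ∫_0^7/2 (u')² dx = ∫_0^7/2 (81*x^4/16 - 189*x^3/4 + 4851*x^2/32 - 3087*x/16 + 21609/256) dx. Term by term:
    ∫_0^7/2 81*x^4/16 dx = 1361367/2560;  ∫_0^7/2 -189*x^3/4 dx = -453789/256;  ∫_0^7/2 4851*x^2/32 dx = 554631/256;
    ∫_0^7/2 -3087*x/16 dx = -151263/128;  ∫_0^7/2 21609/256 dx = 151263/512.
  Sum: 1361367/2560 − 453789/256 + 554631/256 − 151263/128 + 151263/512 = 50421/1280.
∫_0^7/2 u² dx = 352947/10240, so ||u||_L² = 343*sqrt(30)/320.
∫_0^7/2 (u')² dx = 50421/1280, so ||u'||_L² = 49*sqrt(105)/80.
Ratio ||u||_L² / ||u'||_L² = sqrt(14)/4.
Sharp Poincaré constant on H^1_0(0, 7/2) is C_P = L/π = 7/(2*π), achieved by sin(2*π/7·x).
A polynomial bump cannot attain the sharp Poincaré constant (only the first sine eigenfunction does), so the ratio is strictly less than C_P, consistent with ||u||_L² ≤ C_P ||u'||_L².


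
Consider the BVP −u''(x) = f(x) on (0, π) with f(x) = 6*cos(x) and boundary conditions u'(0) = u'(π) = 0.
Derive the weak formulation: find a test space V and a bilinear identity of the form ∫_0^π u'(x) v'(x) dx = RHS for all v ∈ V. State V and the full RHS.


V = H^1(0, π) (no boundary constraint on v; u is determined up to an additive constant); weak form: ∫_0^π u'v' dx = ∫_0^π (6*cos(x)) v dx for all v ∈ V.

Multiply both sides by a test function v and integrate from 0 to π:
  ∫_0^π −u''(x) v(x) dx = ∫_0^π f(x) v(x) dx.
Integrate the LHS by parts once:
  ∫_0^π −u'' v dx = −[u'(x) v(x)]_0^π + ∫_0^π u'(x) v'(x) dx.
Thus ∫_0^π u'(x) v'(x) dx = ∫_0^π f(x) v(x) dx + [u'(x) v(x)]_0^π.
Choose V so that boundary terms are either known or forced to vanish.
u has homogeneous Neumann: u'(0) = u'(π) = 0. So [u' v]_0^π = 0·v(π) − 0·v(0) = 0 for any v; take V = H^1(0, π).
Weak formulation: find u (satisfying any essential BC) such that ∫_0^π u'(x) v'(x) dx = ∫_0^π f v dx for all v ∈ V (homogeneous Neumann, so boundary terms vanish).
Substituting f(x) = 6*cos(x), the right-hand side is ∫_0^π (6*cos(x)) v dx.
Compatibility check (pure Neumann): taking v ≡ 1 ∈ V gives 0 = ∫_0^π f dx + (0) − (0), i.e. ∫_0^π f dx must equal u'(0) − u'(π) = 0. Indeed ∫_0^π (6*cos(x)) dx = 0, so the data are compatible. The solution is then unique only up to an additive constant (fix it e.g. by requiring ∫_0^π u dx = 0).


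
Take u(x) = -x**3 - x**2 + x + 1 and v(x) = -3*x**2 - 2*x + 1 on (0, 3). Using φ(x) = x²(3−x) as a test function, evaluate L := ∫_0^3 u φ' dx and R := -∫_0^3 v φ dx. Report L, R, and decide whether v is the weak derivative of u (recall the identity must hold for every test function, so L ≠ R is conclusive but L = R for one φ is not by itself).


LHS = 1809/20, RHS = 1809/20. Yes, v = u' weakly.

u(x) = -x**3 - x**2 + x + 1, classical derivative u'(x) = -3*x**2 - 2*x + 1.
φ(x) = x²(3−x), so φ'(x) = 3*x*(2 - x).
Note φ(0) = φ(3) = 0, so the boundary term u·φ vanishes.
LHS = ∫_0^3 u(x) φ'(x) dx = ∫_0^3 (3*x^5 - 3*x^4 - 9*x^3 + 3*x^2 + 6*x) dx. Term by term:
  ∫_0^3 3*x^5 dx = 729/2;  ∫_0^3 -3*x^4 dx = -729/5;  ∫_0^3 -9*x^3 dx = -729/4;
  ∫_0^3 3*x^2 dx = 27;  ∫_0^3 6*x dx = 27.
Sum: 729/2 − 729/5 − 729/4 + 27 + 27 = 1809/20.
So LHS = 1809/20.
∫_0^3 v(x) φ(x) dx = ∫_0^3 (3*x^5 - 7*x^4 - 7*x^3 + 3*x^2) dx. Term by term:
  ∫_0^3 3*x^5 dx = 729/2;  ∫_0^3 -7*x^4 dx = -1701/5;  ∫_0^3 -7*x^3 dx = -567/4;
  ∫_0^3 3*x^2 dx = 27.
Sum: 729/2 − 1701/5 − 567/4 + 27 = -1809/20.
So RHS = -∫_0^3 v(x) φ(x) dx = 1809/20.
LHS = RHS, so the identity holds for this test φ.
Moreover u is smooth here and v(x) = u'(x) = -3*x**2 - 2*x + 1 pointwise, so the identity holds for every test function. Hence v is the weak derivative of u.


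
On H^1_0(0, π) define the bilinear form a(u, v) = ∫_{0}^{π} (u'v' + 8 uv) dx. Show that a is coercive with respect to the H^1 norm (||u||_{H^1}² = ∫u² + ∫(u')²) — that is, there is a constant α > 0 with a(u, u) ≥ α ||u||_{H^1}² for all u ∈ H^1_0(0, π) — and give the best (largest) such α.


α = 1

Coercivity of a(·,·) on H^1_0(0, π) means a(u, u) ≥ α ||u||_{H^1}² for every u ∈ H^1_0.
The interval has length L = π, and Poincaré/coercivity depend only on L. Here a(u, u) = ∫(u')² + (8)·∫u².
Here c = 8 ≥ 1, so a(u,u) = ∫(u')² + c∫u² ≥ ∫(u')² + ∫u² = ||u||_{H^1}², i.e. α = 1 works. No larger α is possible: a(u,u) ≥ α||u||_{H^1}² means (1−α)∫(u')² ≥ (α−c)∫u², and for the modes u_n = sin(nπ(x−x₀)/L) (x₀ the left endpoint) one has ∫u_n²/∫(u_n')² = (L/(nπ))² → 0, so a(u_n,u_n)/||u_n||_{H^1}² → 1. Hence the optimal constant is α = 1.
Therefore α = 1.


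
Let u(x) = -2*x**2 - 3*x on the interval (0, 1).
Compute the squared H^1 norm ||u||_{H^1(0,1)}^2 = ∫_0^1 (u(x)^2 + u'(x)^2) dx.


||u||_{H^1}^2 = 497/15

The H^1 norm (squared) on an interval (0, L) is
  ||u||_{H^1}^2 = ∫_0^L u(x)^2 dx + ∫_0^L u'(x)^2 dx.
Compute u'(x) = -4*x - 3.
Then u(x)^2 = 4*x**4 + 12*x**3 + 9*x**2 and u'(x)^2 = 16*x**2 + 24*x + 9.
Integrate each monomial from 0 to 1 using ∫_0^1 c·x^n dx = c·1^(n+1)/(n+1):
  ∫_0^1 u(x)^2 dx = ∫_0^1 (4*x^4 + 12*x^3 + 9*x^2) dx. Term by term:
    ∫_0^1 4*x^4 dx = 4/5;  ∫_0^1 12*x^3 dx = 3;  ∫_0^1 9*x^2 dx = 3.
  Sum: 4/5 + 3 + 3 = 34/5.
  ∫_0^1 u'(x)^2 dx = ∫_0^1 (16*x^2 + 24*x + 9) dx. Term by term:
    ∫_0^1 16*x^2 dx = 16/3;  ∫_0^1 24*x dx = 12;  ∫_0^1 9 dx = 9.
  Sum: 16/3 + 12 + 9 = 79/3.
Adding: ||u||_{H^1}^2 = 34/5 + 79/3 = 497/15.


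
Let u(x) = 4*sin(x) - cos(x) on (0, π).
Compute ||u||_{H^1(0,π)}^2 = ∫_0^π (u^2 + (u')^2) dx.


||u||_{H^1(0,π)}^2 = 17*π

u'(x) = sin(x) + 4*cos(x).
Expand u² and (u')² and integrate term by term on (0, π), using: for integers n ≥ 1, ∫_0^π sin²(nx) dx = ∫_0^π cos²(nx) dx = π/2; for n ≠ n', ∫_0^π sin(nx)sin(n'x) dx = ∫_0^π cos(nx)cos(n'x) dx = 0; and by product-to-sum, ∫_0^π sin(nx)cos(n'x) dx = ½∫_0^π [sin((n+n')x) + sin((n−n')x)] dx, which is 0 when n+n' is even and 2n/(n²−n'²) when n+n' is odd (it need not vanish on (0, π)).
  u² squared terms: (-1)²·∫cos(x)² dx = 1·π/2 = π/2;  (4)²·∫sin(x)² dx = 16·π/2 = 8*π.
  u² cross terms: 2·(-1)·(4)·∫cos(x)·sin(x) dx = -8·(0) = 0.
  So ∫_0^π u² dx = π/2 + 8*π + 0 = 17*π/2.
  (u')² squared terms: (4)²·∫cos(x)² dx = 16·π/2 = 8*π;  (1)²·∫sin(x)² dx = 1·π/2 = π/2.
  (u')² cross terms: 2·(4)·(1)·∫cos(x)·sin(x) dx = 8·(0) = 0.
  So ∫_0^π (u')² dx = 8*π + π/2 + 0 = 17*π/2.
||u||_{H^1}^2 = (17*π/2) + (17*π/2) = 17*π.


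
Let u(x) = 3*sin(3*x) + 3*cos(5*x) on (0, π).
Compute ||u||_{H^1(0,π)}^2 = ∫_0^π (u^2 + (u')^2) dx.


||u||_{H^1(0,π)}^2 = 162*π

u'(x) = -15*sin(5*x) + 9*cos(3*x).
Expand u² and (u')² and integrate term by term on (0, π), using: for integers n ≥ 1, ∫_0^π sin²(nx) dx = ∫_0^π cos²(nx) dx = π/2; for n ≠ n', ∫_0^π sin(nx)sin(n'x) dx = ∫_0^π cos(nx)cos(n'x) dx = 0; and by product-to-sum, ∫_0^π sin(nx)cos(n'x) dx = ½∫_0^π [sin((n+n')x) + sin((n−n')x)] dx, which is 0 when n+n' is even and 2n/(n²−n'²) when n+n' is odd (it need not vanish on (0, π)).
  u² squared terms: (3)²·∫cos(5x)² dx = 9·π/2 = 9*π/2;  (3)²·∫sin(3x)² dx = 9·π/2 = 9*π/2.
  u² cross terms: 2·(3)·(3)·∫cos(5x)·sin(3x) dx = 18·(0) = 0.
  So ∫_0^π u² dx = 9*π/2 + 9*π/2 + 0 = 9*π.
  (u')² squared terms: (-15)²·∫sin(5x)² dx = 225·π/2 = 225*π/2;  (9)²·∫cos(3x)² dx = 81·π/2 = 81*π/2.
  (u')² cross terms: 2·(-15)·(9)·∫sin(5x)·cos(3x) dx = -270·(0) = 0.
  So ∫_0^π (u')² dx = 225*π/2 + 81*π/2 + 0 = 153*π.
||u||_{H^1}^2 = (9*π) + (153*π) = 162*π.


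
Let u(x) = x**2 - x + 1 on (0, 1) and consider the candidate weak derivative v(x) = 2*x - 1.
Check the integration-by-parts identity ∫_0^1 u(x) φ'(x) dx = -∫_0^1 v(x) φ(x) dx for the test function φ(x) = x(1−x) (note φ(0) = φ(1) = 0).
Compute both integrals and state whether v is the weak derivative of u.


LHS = 0, RHS = 0. Yes, v = u' weakly.

u(x) = x**2 - x + 1, classical derivative u'(x) = 2*x - 1.
φ(x) = x(1−x), so φ'(x) = 1 - 2*x.
Note φ(0) = φ(1) = 0, so the boundary term u·φ vanishes.
LHS = ∫_0^1 u(x) φ'(x) dx = ∫_0^1 (-2*x^3 + 3*x^2 - 3*x + 1) dx. Term by term:
  ∫_0^1 -2*x^3 dx = -1/2;  ∫_0^1 3*x^2 dx = 1;  ∫_0^1 -3*x dx = -3/2;
  ∫_0^1 1 dx = 1.
Sum: -1/2 + 1 − 3/2 + 1 = 0.
So LHS = 0.
∫_0^1 v(x) φ(x) dx = ∫_0^1 (-2*x^3 + 3*x^2 - x) dx. Term by term:
  ∫_0^1 -2*x^3 dx = -1/2;  ∫_0^1 3*x^2 dx = 1;  ∫_0^1 -x dx = -1/2.
Sum: -1/2 + 1 − 1/2 = 0.
So RHS = -∫_0^1 v(x) φ(x) dx = 0.
LHS = RHS, so the identity holds for this test φ.
Moreover u is smooth here and v(x) = u'(x) = 2*x - 1 pointwise, so the identity holds for every test function. Hence v is the weak derivative of u.


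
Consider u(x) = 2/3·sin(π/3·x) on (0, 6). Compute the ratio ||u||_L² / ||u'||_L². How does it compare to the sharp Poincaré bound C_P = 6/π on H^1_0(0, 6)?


||u||_L² / ||u'||_L² = 3/π < C_P = 6/π.

u(x) = 2/3·sin(π/3·x), so u'(x) = 2*π*cos(π*x/3)/9.
Writing u(x) = A·sin(kπx/L) with A = 2/3 and k = 2, use ∫_0^L sin²(kπx/L) dx = L/2 and ∫_0^L cos²(kπx/L) dx = L/2.
u² = 4/9·sin²(π/3·x) and (u')² = 4*π^2/81·cos²(π/3·x), and each of sin², cos² integrates to L/2 = 3 over (0, 6).
∫_0^6 u² dx = 4/3, so ||u||_L² = 2*sqrt(3)/3.
∫_0^6 (u')² dx = 4*π^2/27, so ||u'||_L² = 2*sqrt(3)*π/9.
Ratio ||u||_L² / ||u'||_L² = 3/π.
Sharp Poincaré constant on H^1_0(0, 6) is C_P = L/π = 6/π, achieved by sin(π/6·x).
This is the k = 2 harmonic; the ratio L/(kπ) is strictly less than C_P = L/π, consistent with the sharp inequality ||u||_L² ≤ C_P ||u'||_L².


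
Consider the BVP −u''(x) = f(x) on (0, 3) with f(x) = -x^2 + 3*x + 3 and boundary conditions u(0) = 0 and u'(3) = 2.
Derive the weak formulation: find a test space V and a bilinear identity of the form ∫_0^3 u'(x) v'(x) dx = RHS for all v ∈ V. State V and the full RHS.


V = {v ∈ H^1(0, 3) : v(0) = 0} (test functions vanish at x = 0 where u is specified); weak form: ∫_0^3 u'v' dx = ∫_0^3 (-x^2 + 3*x + 3) v dx + 2·v(3) for all v ∈ V.

Multiply both sides by a test function v and integrate from 0 to 3:
  ∫_0^3 −u''(x) v(x) dx = ∫_0^3 f(x) v(x) dx.
Integrate the LHS by parts once:
  ∫_0^3 −u'' v dx = −[u'(x) v(x)]_0^3 + ∫_0^3 u'(x) v'(x) dx.
Thus ∫_0^3 u'(x) v'(x) dx = ∫_0^3 f(x) v(x) dx + [u'(x) v(x)]_0^3.
Choose V so that boundary terms are either known or forced to vanish.
Mixed BC: u(0) = 0 (Dirichlet) and u'(3) = 2 (Neumann). Define V = {v ∈ H^1(0, 3) : v(0) = 0}. Then [u' v]_0^3 = u'(3)·v(3) − u'(0)·0 = 2·v(3).
Weak formulation: find u (satisfying any essential BC) such that ∫_0^3 u'(x) v'(x) dx = ∫_0^3 f v dx + 2·v(3) for all v ∈ V (Dirichlet at 0 absorbed into V; Neumann datum at x = 3 contributes the boundary term).
Substituting f(x) = -x^2 + 3*x + 3, the right-hand side is ∫_0^3 (-x^2 + 3*x + 3) v dx + 2·v(3).


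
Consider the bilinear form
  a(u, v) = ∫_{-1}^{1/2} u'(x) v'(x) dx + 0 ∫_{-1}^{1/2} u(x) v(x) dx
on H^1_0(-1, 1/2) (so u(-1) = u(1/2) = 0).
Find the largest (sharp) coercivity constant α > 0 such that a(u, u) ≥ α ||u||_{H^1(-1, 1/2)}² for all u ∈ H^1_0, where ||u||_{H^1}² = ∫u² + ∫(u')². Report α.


α = 4*π^2/(9 + 4*π^2)

Coercivity of a(·,·) on H^1_0(-1, 1/2) means a(u, u) ≥ α ||u||_{H^1}² for every u ∈ H^1_0.
The interval has length L = 3/2, and Poincaré/coercivity depend only on L. Here a(u, u) = ∫(u')² + (0)·∫u².
Here c = 0, so a(u,u) = ∫(u')² alone. The condition a(u,u) ≥ α||u||_{H^1}² reads (1−α)∫(u')² ≥ (α−c)∫u². Any admissible α is ≤ 1 (rapidly oscillating u have ∫u²/∫(u')² → 0), and α = 1 would force 0 ≥ (1−c)∫u², impossible since c < 1; so 1−α > 0. By the sharp Poincaré inequality on H^1_0 of an interval of length L, ∫(u')² ≥ (π/L)²∫u² with equality for the first sine mode sin(π(x−x₀)/L) (x₀ the left endpoint), so the inequality holds for all u iff (1−α)(π/L)² ≥ α − c, i.e. α ≤ ((π/L)² + c)/((π/L)² + 1) = (1 + c(L/π)²)/(1 + (L/π)²). (Direct route, valid since c ≤ 0: Poincaré gives c∫u² ≥ c(L/π)²∫(u')², so a(u,u) ≥ (1 + c(L/π)²)∫(u')², while ||u||_{H^1}² ≤ (1 + (L/π)²)∫(u')²; dividing yields the same α.) With (π/L)² = 4*π^2/9 and c = 0, the largest admissible constant is α = ((π/L)² + c)/((π/L)² + 1).
Simplifying, α = 4*π^2/(9 + 4*π^2).


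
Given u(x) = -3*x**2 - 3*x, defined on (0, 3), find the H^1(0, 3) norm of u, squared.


||u||_{H^1}^2 = 13959/10

The H^1 norm (squared) on an interval (0, L) is
  ||u||_{H^1}^2 = ∫_0^L u(x)^2 dx + ∫_0^L u'(x)^2 dx.
Compute u'(x) = -6*x - 3.
Then u(x)^2 = 9*x**4 + 18*x**3 + 9*x**2 and u'(x)^2 = 36*x**2 + 36*x + 9.
Integrate each monomial from 0 to 3 using ∫_0^3 c·x^n dx = c·3^(n+1)/(n+1):
  ∫_0^3 u(x)^2 dx = ∫_0^3 (9*x^4 + 18*x^3 + 9*x^2) dx. Term by term:
    ∫_0^3 9*x^4 dx = 2187/5;  ∫_0^3 18*x^3 dx = 729/2;  ∫_0^3 9*x^2 dx = 81.
  Sum: 2187/5 + 729/2 + 81 = 8829/10.
  ∫_0^3 u'(x)^2 dx = ∫_0^3 (36*x^2 + 36*x + 9) dx. Term by term:
    ∫_0^3 36*x^2 dx = 324;  ∫_0^3 36*x dx = 162;  ∫_0^3 9 dx = 27.
  Sum: 324 + 162 + 27 = 513.
Adding: ||u||_{H^1}^2 = 8829/10 + 513 = 13959/10.


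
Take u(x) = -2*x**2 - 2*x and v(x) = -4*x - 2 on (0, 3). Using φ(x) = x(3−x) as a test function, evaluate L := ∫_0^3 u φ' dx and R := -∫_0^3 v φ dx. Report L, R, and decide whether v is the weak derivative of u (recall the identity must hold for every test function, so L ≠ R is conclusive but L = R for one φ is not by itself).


LHS = 36, RHS = 36. Yes, v = u' weakly.

u(x) = -2*x**2 - 2*x, classical derivative u'(x) = -4*x - 2.
φ(x) = x(3−x), so φ'(x) = 3 - 2*x.
Note φ(0) = φ(3) = 0, so the boundary term u·φ vanishes.
LHS = ∫_0^3 u(x) φ'(x) dx = ∫_0^3 (4*x^3 - 2*x^2 - 6*x) dx. Term by term:
  ∫_0^3 4*x^3 dx = 81;  ∫_0^3 -2*x^2 dx = -18;  ∫_0^3 -6*x dx = -27.
Sum: 81 − 18 − 27 = 36.
So LHS = 36.
∫_0^3 v(x) φ(x) dx = ∫_0^3 (4*x^3 - 10*x^2 - 6*x) dx. Term by term:
  ∫_0^3 4*x^3 dx = 81;  ∫_0^3 -10*x^2 dx = -90;  ∫_0^3 -6*x dx = -27.
Sum: 81 − 90 − 27 = -36.
So RHS = -∫_0^3 v(x) φ(x) dx = 36.
LHS = RHS, so the identity holds for this test φ.
Moreover u is smooth here and v(x) = u'(x) = -4*x - 2 pointwise, so the identity holds for every test function. Hence v is the weak derivative of u.


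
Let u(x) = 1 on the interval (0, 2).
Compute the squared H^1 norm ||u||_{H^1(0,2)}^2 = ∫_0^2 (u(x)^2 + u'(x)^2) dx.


||u||_{H^1}^2 = 2

The H^1 norm (squared) on an interval (0, L) is
  ||u||_{H^1}^2 = ∫_0^L u(x)^2 dx + ∫_0^L u'(x)^2 dx.
Compute u'(x) = 0.
Then u(x)^2 = 1 and u'(x)^2 = 0.
Integrate each monomial from 0 to 2 using ∫_0^2 c·x^n dx = c·2^(n+1)/(n+1):
  ∫_0^2 u(x)^2 dx = ∫_0^2 (1) dx. Term by term:
    ∫_0^2 1 dx = 2.
  ∫_0^2 u'(x)^2 dx = ∫_0^2 (0) dx. Term by term:
    ∫_0^2 0 dx = 0.
Adding: ||u||_{H^1}^2 = 2 + 0 = 2.


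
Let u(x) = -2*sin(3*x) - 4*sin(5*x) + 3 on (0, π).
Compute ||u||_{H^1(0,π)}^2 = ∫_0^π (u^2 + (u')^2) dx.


||u||_{H^1(0,π)}^2 = -88/5 + 237*π

u'(x) = -6*cos(3*x) - 20*cos(5*x).
Expand u² and (u')² and integrate term by term on (0, π), using: for integers n ≥ 1, ∫_0^π sin²(nx) dx = ∫_0^π cos²(nx) dx = π/2; for n ≠ n', ∫_0^π sin(nx)sin(n'x) dx = ∫_0^π cos(nx)cos(n'x) dx = 0; and by product-to-sum, ∫_0^π sin(nx)cos(n'x) dx = ½∫_0^π [sin((n+n')x) + sin((n−n')x)] dx, which is 0 when n+n' is even and 2n/(n²−n'²) when n+n' is odd (it need not vanish on (0, π)). For the constant mode: ∫_0^π 1 dx = π, ∫_0^π cos(nx) dx = 0, ∫_0^π sin(nx) dx = (1−(−1)^n)/n.
  u² squared terms: (3)²·∫1 dx = 9·π = 9*π;  (-4)²·∫sin(5x)² dx = 16·π/2 = 8*π;  (-2)²·∫sin(3x)² dx = 4·π/2 = 2*π.
  u² cross terms: 2·(3)·(-4)·∫1·sin(5x) dx = -24·(2/5) = -48/5;  2·(3)·(-2)·∫1·sin(3x) dx = -12·(2/3) = -8;  2·(-4)·(-2)·∫sin(5x)·sin(3x) dx = 16·(0) = 0.
  So ∫_0^π u² dx = 9*π + 8*π + 2*π − 48/5 − 8 + 0 = -88/5 + 19*π.
  (u')² squared terms: (-20)²·∫cos(5x)² dx = 400·π/2 = 200*π;  (-6)²·∫cos(3x)² dx = 36·π/2 = 18*π.
  (u')² cross terms: 2·(-20)·(-6)·∫cos(5x)·cos(3x) dx = 240·(0) = 0.
  So ∫_0^π (u')² dx = 200*π + 18*π + 0 = 218*π.
||u||_{H^1}^2 = (-88/5 + 19*π) + (218*π) = -88/5 + 237*π.
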